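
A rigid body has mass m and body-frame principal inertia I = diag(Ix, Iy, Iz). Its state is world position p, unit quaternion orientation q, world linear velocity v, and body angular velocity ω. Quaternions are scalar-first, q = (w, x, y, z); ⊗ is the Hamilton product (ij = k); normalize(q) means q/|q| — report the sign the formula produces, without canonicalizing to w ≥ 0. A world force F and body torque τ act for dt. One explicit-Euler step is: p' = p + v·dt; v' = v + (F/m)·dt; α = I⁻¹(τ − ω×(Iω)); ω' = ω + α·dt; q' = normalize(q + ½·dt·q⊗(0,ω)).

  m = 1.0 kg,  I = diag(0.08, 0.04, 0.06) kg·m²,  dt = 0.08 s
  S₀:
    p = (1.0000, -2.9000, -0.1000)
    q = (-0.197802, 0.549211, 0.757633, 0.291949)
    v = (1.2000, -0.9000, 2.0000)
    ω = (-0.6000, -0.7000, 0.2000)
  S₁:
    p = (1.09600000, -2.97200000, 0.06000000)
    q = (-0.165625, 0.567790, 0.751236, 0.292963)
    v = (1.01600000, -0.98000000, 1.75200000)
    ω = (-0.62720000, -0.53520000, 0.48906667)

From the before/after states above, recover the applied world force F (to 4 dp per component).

F = (-2.3000, -1.0000, -3.1000)

Δv = v₁−v₀ = (-0.18400000, -0.08000000, -0.24800000)
m·(v₁−v₀)/dt = (-2.3000, -1.0000, -3.1000)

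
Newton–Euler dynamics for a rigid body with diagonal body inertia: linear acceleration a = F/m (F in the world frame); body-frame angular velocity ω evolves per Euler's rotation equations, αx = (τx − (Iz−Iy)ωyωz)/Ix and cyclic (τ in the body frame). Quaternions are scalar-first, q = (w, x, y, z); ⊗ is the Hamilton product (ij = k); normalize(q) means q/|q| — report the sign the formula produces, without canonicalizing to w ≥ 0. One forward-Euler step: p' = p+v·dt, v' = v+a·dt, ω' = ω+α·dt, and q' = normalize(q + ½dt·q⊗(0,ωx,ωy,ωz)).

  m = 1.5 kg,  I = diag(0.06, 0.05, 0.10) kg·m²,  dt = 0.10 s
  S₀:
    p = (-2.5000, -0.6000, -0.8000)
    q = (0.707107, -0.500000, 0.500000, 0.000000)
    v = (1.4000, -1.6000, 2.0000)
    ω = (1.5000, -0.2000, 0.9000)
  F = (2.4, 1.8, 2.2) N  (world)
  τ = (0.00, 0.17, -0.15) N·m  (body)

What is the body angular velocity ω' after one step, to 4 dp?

ω' = (1.5150, 0.2480, 0.7470)

gyro term ω×Iω = (-0.0090, -0.0540, 0.0030)
angular accel α = (0.1500, 4.4800, -1.5300)
ω + α·dt = (1.5150, 0.2480, 0.7470)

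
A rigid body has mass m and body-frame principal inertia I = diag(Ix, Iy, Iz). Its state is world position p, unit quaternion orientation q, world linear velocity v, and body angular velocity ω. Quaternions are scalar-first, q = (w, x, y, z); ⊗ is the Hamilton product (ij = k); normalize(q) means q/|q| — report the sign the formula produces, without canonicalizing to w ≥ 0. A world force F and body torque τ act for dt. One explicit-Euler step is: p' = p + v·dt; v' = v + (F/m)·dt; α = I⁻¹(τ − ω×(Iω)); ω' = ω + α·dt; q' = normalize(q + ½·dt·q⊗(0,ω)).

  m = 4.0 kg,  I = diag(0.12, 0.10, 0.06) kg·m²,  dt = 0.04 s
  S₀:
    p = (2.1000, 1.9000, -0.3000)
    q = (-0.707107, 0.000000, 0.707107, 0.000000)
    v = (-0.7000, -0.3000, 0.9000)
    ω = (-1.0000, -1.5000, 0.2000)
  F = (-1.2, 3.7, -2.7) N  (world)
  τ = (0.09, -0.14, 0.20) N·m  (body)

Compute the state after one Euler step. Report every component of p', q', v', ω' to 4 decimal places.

precession coupling ω×(Iω) = (0.0120, -0.0120, -0.0300)
α = I⁻¹(τ − ω×Iω) = (0.6500, -1.2800, 3.8333)
ω' = ω + α·dt = (-0.9740, -1.5512, 0.3533)
q⊗(0,ω) = (1.0606605, 0.8485284, 1.0606605, 0.5656856)
q + ½dt·q⊗(0,ω), renormalized = (-0.6854, 0.0170, 0.7278, 0.0113)
p' = p + v·dt = (2.0720, 1.8880, -0.2640)
new velocity v' = (-0.7120, -0.2630, 0.8730)

p' = (2.0720, 1.8880, -0.2640)
q' = (-0.6854, 0.0170, 0.7278, 0.0113)
v' = (-0.7120, -0.2630, 0.8730)
ω' = (-0.9740, -1.5512, 0.3533)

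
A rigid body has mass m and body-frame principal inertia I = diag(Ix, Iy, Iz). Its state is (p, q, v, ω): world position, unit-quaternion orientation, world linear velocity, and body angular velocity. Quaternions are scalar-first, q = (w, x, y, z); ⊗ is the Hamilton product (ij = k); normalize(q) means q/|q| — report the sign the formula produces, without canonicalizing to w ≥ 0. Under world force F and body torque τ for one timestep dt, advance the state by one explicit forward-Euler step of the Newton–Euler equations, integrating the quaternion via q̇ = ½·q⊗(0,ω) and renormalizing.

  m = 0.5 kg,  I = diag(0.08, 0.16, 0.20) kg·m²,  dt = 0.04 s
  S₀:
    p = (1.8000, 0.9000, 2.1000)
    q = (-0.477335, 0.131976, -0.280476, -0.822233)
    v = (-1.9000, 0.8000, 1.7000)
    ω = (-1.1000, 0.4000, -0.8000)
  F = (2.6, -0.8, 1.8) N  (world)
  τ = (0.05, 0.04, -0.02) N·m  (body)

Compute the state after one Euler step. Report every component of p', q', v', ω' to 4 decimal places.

p' = (1.7240, 0.9320, 2.1680)
q' = (-0.4851, 0.1535, -0.2640, -0.8194)
v' = (-1.6920, 0.7360, 1.8440)
ω' = (-1.0686, 0.4364, -0.7970)

α = I⁻¹(τ − ω×Iω) = (0.7850, 0.9100, 0.0760)
ω' = ω + α·dt = (-1.0686, 0.4364, -0.7970)
Hamilton product q⊗(0,ω) = (-0.4004224, 1.0783425, 0.8191031, 0.1261348)
updated quaternion q' = (-0.4851, 0.1535, -0.2640, -0.8194)
linear accel F/m = (5.2000, -1.6000, 3.6000)
new position p' = (1.7240, 0.9320, 2.1680)
v + (F/m)dt = (-1.6920, 0.7360, 1.8440)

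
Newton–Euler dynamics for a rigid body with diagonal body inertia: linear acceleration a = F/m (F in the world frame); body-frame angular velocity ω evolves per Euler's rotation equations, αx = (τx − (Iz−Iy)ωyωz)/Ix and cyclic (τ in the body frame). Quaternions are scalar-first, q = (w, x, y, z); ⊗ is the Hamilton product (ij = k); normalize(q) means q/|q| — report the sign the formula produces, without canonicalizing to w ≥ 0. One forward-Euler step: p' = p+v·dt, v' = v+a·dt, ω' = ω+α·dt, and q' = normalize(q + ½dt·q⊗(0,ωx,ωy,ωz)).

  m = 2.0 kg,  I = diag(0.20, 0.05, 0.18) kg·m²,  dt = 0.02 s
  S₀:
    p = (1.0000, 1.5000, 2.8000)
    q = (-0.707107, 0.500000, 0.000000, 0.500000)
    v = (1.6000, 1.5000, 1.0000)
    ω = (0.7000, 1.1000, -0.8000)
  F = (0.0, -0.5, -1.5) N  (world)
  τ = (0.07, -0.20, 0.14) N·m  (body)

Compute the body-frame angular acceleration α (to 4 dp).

α = (0.9220, -3.7760, 1.4194)

gyro term ω×Iω = (-0.1144, -0.0112, -0.1155)
α = I⁻¹(τ − ω×Iω) = (0.9220, -3.7760, 1.4194)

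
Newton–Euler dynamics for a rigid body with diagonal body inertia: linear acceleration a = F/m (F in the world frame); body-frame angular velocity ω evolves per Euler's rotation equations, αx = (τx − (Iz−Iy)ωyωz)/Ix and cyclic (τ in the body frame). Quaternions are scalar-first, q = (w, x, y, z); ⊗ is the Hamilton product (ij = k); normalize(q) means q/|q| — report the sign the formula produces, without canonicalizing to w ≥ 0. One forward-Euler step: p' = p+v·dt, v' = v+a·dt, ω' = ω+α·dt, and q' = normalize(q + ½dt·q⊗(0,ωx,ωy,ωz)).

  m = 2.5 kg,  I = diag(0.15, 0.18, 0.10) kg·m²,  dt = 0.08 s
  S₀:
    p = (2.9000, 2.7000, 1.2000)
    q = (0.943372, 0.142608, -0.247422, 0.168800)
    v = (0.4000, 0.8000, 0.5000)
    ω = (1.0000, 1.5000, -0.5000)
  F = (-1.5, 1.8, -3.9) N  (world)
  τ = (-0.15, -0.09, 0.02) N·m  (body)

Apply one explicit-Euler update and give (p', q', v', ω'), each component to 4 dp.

p' = (2.9320, 2.7640, 1.2400)
q' = (0.9532, 0.1747, -0.1807, 0.1679)
v' = (0.3520, 0.8576, 0.3752)
ω' = (0.8880, 1.4711, -0.5200)

(τ − ω×Iω)/I = (-1.4000, -0.3611, -0.2500)
new body rate ω' = (0.8880, 1.4711, -0.5200)
q⊗(0,ω) = (0.3129250, 0.8138830, 1.6551620, -0.0103520)
q + ½dt·q⊗(0,ω), renormalized = (0.9532, 0.1747, -0.1807, 0.1679)
linear accel F/m = (-0.6000, 0.7200, -1.5600)
p' = p + v·dt = (2.9320, 2.7640, 1.2400)
v + (F/m)dt = (0.3520, 0.8576, 0.3752)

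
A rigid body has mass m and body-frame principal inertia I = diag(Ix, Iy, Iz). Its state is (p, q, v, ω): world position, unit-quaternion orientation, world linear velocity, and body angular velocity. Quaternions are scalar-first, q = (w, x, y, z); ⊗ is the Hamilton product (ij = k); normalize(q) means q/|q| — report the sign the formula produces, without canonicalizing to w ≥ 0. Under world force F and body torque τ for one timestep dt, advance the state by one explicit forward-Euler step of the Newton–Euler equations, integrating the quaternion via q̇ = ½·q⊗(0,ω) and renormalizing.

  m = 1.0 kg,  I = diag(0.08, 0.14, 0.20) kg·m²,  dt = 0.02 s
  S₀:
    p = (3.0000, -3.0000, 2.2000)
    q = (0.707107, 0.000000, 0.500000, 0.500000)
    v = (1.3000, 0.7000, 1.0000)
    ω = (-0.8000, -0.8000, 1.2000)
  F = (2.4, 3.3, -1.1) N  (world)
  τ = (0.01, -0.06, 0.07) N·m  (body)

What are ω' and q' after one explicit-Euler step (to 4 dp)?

ω' = (-0.7831, -0.8250, 1.2032)
q' = (0.7050, 0.0043, 0.4903, 0.5124)

ω×(Iω) gyroscopic = (-0.0576, 0.1152, 0.0384)
α = I⁻¹(τ − ω×Iω) = (0.8450, -1.2514, 0.1580)
new body rate ω' = (-0.7831, -0.8250, 1.2032)
2q̇ = q⊗(0,ω) = (-0.2000000, 0.4343144, -0.9656856, 1.2485284)
updated quaternion q' = (0.7050, 0.0043, 0.4903, 0.5124)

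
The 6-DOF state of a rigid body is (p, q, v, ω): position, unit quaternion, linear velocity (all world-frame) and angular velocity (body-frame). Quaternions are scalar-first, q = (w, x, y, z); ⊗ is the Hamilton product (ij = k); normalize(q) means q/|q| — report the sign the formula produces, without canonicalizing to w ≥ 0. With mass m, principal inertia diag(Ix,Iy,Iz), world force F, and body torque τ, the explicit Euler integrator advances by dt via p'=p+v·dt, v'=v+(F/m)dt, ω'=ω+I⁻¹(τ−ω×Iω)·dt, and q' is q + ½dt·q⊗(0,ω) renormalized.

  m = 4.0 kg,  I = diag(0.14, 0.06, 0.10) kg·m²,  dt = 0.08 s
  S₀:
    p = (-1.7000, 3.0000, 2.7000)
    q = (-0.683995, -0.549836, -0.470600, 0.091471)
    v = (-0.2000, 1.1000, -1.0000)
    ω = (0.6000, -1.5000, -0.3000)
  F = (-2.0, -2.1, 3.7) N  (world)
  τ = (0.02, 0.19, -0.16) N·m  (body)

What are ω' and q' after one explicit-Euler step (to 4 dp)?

ω' = (0.6011, -1.2371, -0.4856)
q' = (-0.6964, -0.5539, -0.4330, 0.1437)

ω×(Iω) gyroscopic = (0.0180, -0.0072, 0.0720)
α = I⁻¹(τ − ω×Iω) = (0.0143, 3.2867, -2.3200)
ω' = ω + α·dt = (0.6011, -1.2371, -0.4856)
Hamilton product q⊗(0,ω) = (-0.3485571, -0.1320105, 0.9159243, 1.3123125)
q + ½dt·q⊗(0,ω), renormalized = (-0.6964, -0.5539, -0.4330, 0.1437)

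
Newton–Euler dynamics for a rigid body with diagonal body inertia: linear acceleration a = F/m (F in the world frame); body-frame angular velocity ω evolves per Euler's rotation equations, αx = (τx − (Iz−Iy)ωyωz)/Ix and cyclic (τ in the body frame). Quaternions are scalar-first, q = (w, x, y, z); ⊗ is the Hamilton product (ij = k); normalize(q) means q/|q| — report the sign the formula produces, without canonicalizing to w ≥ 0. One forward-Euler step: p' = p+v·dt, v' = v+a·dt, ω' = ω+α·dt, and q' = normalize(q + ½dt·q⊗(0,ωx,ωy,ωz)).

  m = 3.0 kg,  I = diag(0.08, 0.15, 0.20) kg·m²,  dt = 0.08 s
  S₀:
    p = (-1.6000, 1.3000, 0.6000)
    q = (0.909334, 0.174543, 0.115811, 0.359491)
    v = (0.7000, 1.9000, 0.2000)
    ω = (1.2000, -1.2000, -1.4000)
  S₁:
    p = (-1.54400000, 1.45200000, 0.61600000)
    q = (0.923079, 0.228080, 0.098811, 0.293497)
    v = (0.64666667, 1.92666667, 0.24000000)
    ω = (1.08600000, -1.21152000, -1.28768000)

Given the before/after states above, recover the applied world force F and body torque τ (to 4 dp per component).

Δv = v₁−v₀ = (-0.05333333, 0.02666667, 0.04000000)
m·(v₁−v₀)/dt = (-2.0000, 1.0000, 1.5000)
Δω = ω₁−ω₀ = (-0.11400000, -0.01152000, 0.11232000)
gyro term ω₀×Iω₀ = (0.0840, 0.2016, -0.1008)
τ = I·(Δω/dt) + ω₀×(Iω₀) = (-0.0300, 0.1800, 0.1800)

F = (-2.0000, 1.0000, 1.5000)
τ = (-0.0300, 0.1800, 0.1800)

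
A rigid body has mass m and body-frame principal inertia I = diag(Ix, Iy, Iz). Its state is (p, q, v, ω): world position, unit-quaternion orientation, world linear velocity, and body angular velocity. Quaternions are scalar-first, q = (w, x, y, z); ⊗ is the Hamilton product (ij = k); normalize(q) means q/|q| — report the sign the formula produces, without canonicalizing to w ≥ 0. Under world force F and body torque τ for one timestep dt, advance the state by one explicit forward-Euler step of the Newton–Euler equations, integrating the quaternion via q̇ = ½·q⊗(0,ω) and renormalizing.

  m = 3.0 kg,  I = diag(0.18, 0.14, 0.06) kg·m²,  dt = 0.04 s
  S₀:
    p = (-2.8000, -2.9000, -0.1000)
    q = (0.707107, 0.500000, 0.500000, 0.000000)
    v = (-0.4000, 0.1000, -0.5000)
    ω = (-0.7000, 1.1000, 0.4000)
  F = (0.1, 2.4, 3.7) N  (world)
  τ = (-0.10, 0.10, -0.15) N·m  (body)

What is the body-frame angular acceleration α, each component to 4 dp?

gyro term ω×Iω = (-0.0352, -0.0336, 0.0308)
(τ − ω×Iω)/I = (-0.3600, 0.9543, -3.0133)

α = (-0.3600, 0.9543, -3.0133)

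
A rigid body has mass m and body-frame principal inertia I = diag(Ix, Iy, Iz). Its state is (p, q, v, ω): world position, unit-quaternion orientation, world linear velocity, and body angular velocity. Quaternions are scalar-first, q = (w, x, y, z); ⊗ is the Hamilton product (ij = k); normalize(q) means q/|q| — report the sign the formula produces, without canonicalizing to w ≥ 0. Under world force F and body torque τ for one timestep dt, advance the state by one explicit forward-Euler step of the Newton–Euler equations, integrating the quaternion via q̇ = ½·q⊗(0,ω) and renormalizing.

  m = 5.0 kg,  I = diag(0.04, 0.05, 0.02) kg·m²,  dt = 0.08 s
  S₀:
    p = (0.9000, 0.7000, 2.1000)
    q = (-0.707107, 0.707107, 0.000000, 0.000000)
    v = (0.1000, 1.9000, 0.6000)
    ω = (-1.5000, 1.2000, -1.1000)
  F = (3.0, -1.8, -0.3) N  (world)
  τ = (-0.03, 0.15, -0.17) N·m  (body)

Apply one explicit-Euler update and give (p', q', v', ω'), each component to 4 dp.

p' = p + v·dt = (0.9080, 0.8520, 2.1480)
v' = v + a·dt = (0.1480, 1.8712, 0.5952)
gyro term ω×Iω = (0.0396, 0.0330, -0.0180)
(τ − ω×Iω)/I = (-1.7400, 2.3400, -7.6000)
ω' = ω + α·dt = (-1.6392, 1.3872, -1.7080)
q⊗(0,ω) = (1.0606605, 1.0606605, -0.0707107, 1.6263461)
updated quaternion q' = (-0.6621, 0.7466, -0.0028, 0.0648)

p' = (0.9080, 0.8520, 2.1480)
q' = (-0.6621, 0.7466, -0.0028, 0.0648)
v' = (0.1480, 1.8712, 0.5952)
ω' = (-1.6392, 1.3872, -1.7080)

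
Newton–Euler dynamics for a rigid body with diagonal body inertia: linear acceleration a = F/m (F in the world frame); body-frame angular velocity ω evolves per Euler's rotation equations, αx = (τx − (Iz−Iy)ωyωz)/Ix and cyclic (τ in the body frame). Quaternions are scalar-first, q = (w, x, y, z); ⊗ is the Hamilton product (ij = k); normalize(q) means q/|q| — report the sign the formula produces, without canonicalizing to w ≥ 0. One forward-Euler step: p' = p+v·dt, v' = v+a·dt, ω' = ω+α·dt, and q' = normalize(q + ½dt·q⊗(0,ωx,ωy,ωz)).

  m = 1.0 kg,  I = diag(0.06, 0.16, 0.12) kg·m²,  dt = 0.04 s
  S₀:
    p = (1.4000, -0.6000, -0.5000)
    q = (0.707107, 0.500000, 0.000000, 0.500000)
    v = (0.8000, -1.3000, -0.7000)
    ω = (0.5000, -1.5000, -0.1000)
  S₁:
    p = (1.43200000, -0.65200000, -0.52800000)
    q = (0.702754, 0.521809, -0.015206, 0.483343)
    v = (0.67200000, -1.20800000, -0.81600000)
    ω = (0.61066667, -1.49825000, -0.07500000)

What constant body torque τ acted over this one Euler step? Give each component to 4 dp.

τ = (0.1600, 0.0100, 0.0000)

ω₁ − ω₀ = (0.11066667, 0.00175000, 0.02500000)
I·α + gyro = (0.1600, 0.0100, 0.0000)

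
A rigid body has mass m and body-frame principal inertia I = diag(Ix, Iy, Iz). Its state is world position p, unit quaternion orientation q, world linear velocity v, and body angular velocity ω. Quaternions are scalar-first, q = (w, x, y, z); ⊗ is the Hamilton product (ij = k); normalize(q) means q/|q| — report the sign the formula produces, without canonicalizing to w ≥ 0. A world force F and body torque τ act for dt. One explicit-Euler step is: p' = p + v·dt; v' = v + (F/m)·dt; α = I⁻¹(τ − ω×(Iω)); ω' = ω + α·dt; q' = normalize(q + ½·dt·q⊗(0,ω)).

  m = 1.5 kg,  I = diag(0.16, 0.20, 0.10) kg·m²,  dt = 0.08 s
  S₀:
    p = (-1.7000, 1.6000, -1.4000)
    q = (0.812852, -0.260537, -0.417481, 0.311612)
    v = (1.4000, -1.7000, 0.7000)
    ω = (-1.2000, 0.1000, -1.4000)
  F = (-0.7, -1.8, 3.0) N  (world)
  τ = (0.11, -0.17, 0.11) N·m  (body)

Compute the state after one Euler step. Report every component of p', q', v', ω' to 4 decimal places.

p' = (-1.5880, 1.4640, -1.3440)
q' = (0.8172, -0.2767, -0.4426, 0.2443)
v' = (1.3627, -1.7960, 0.8600)
ω' = (-1.1520, -0.0083, -1.3082)

new position p' = (-1.5880, 1.4640, -1.3440)
new velocity v' = (1.3627, -1.7960, 0.8600)
angular accel α = (0.6000, -1.3540, 1.1480)
ω + α·dt = (-1.1520, -0.0083, -1.3082)
Hamilton product q⊗(0,ω) = (0.1653605, -0.4221102, -0.6574010, -1.6650237)
updated quaternion q' = (0.8172, -0.2767, -0.4426, 0.2443)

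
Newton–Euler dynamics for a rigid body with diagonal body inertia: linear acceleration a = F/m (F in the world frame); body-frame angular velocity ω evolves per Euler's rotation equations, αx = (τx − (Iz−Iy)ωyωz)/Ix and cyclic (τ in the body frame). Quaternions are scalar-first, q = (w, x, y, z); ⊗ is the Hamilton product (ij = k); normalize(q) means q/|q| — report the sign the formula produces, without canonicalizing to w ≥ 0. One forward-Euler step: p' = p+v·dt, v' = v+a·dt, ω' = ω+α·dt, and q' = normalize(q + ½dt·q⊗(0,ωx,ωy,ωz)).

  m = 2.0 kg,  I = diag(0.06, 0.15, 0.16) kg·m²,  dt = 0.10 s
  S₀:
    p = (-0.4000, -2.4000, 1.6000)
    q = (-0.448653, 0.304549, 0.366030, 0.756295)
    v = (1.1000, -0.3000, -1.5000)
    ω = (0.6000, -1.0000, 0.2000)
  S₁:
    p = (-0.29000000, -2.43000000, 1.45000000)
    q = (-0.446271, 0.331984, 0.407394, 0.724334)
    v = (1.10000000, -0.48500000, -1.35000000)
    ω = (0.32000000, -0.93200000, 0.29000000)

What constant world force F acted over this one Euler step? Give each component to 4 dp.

velocity change Δv = (0.00000000, -0.18500000, 0.15000000)
applied force F = (0.0000, -3.7000, 3.0000)

F = (0.0000, -3.7000, 3.0000)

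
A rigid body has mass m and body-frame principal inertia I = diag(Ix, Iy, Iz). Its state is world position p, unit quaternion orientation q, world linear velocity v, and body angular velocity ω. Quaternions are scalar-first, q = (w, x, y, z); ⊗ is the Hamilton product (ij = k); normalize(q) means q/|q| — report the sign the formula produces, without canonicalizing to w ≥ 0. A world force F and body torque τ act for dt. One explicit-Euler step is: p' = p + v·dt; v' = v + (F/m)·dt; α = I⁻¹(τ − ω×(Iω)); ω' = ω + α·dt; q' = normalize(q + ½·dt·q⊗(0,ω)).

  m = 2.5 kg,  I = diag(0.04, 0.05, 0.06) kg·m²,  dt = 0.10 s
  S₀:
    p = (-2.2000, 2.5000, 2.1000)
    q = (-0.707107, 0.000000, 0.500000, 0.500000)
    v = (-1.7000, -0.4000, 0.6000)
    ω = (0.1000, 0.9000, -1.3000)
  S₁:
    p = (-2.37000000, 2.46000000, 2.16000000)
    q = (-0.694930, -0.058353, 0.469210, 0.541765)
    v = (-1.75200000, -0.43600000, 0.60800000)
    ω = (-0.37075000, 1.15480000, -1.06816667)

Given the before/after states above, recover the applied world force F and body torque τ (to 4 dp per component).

F = (-1.3000, -0.9000, 0.2000)
τ = (-0.2000, 0.1300, 0.1400)

Δv = v₁−v₀ = (-0.05200000, -0.03600000, 0.00800000)
F = m·Δv/dt = (-1.3000, -0.9000, 0.2000)
Δω = ω₁−ω₀ = (-0.47075000, 0.25480000, 0.23183333)
gyro term ω₀×Iω₀ = (-0.0117, 0.0026, 0.0009)
τ = I·(Δω/dt) + ω₀×(Iω₀) = (-0.2000, 0.1300, 0.1400)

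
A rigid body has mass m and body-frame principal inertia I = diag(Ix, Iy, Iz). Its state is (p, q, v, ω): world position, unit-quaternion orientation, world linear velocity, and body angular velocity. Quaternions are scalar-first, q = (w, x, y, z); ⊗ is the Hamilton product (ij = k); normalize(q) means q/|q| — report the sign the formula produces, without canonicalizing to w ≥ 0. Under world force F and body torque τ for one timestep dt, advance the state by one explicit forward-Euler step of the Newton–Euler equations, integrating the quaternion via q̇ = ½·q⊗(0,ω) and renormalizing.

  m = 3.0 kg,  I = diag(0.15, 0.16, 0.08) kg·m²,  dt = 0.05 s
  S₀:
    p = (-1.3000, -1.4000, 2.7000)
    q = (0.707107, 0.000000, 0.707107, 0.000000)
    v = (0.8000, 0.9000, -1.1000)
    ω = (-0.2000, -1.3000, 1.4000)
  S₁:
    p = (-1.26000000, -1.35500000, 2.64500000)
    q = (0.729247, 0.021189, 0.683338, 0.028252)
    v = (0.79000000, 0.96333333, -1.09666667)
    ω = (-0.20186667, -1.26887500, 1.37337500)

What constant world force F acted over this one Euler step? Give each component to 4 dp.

F = (-0.6000, 3.8000, 0.2000)

velocity change Δv = (-0.01000000, 0.06333333, 0.00333333)
applied force F = (-0.6000, 3.8000, 0.2000)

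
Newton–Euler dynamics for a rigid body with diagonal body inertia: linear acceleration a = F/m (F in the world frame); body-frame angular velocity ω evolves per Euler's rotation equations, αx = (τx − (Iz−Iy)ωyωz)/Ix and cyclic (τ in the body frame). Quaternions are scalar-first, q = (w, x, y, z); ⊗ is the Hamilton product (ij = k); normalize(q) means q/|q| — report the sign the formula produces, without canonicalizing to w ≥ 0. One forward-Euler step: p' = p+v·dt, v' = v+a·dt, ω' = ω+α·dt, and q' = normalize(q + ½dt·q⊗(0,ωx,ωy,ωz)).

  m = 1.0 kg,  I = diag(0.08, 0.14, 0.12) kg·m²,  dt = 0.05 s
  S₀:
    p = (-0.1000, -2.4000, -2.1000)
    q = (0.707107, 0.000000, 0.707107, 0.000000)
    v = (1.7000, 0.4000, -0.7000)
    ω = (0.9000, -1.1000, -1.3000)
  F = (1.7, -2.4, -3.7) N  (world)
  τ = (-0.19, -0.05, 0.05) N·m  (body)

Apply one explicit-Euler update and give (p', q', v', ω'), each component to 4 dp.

p' = (-0.0150, -2.3800, -2.1350)
q' = (0.7257, -0.0071, 0.6869, -0.0388)
v' = (1.7850, 0.2800, -0.8850)
ω' = (0.7991, -1.1346, -1.2544)

p + v·dt = (-0.0150, -2.3800, -2.1350)
new velocity v' = (1.7850, 0.2800, -0.8850)
gyro term ω×Iω = (-0.0286, 0.0468, -0.0594)
angular accel α = (-2.0175, -0.6914, 0.9117)
ω + α·dt = (0.7991, -1.1346, -1.2544)
2q̇ = q⊗(0,ω) = (0.7778177, -0.2828428, -0.7778177, -1.5556354)
q + ½dt·q⊗(0,ω), renormalized = (0.7257, -0.0071, 0.6869, -0.0388)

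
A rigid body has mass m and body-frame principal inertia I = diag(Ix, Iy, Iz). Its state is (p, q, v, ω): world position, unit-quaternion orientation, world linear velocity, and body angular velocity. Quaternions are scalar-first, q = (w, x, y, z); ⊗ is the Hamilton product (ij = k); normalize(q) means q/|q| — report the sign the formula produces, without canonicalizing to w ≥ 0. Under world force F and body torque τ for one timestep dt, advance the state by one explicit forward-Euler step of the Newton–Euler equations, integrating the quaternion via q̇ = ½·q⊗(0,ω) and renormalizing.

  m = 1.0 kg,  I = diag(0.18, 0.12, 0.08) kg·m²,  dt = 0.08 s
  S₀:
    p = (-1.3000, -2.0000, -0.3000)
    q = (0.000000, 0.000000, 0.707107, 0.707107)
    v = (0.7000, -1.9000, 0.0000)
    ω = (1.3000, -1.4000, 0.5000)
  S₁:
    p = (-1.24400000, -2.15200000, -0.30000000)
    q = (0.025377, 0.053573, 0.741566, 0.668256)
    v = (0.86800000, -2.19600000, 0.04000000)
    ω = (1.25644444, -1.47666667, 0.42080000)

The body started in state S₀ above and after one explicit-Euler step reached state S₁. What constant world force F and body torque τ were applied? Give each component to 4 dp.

rate change Δω = (-0.04355556, -0.07666667, -0.07920000)
I·α + gyro = (-0.0700, -0.0500, 0.0300)
velocity change Δv = (0.16800000, -0.29600000, 0.04000000)
F = m·Δv/dt = (2.1000, -3.7000, 0.5000)

F = (2.1000, -3.7000, 0.5000)
τ = (-0.0700, -0.0500, 0.0300)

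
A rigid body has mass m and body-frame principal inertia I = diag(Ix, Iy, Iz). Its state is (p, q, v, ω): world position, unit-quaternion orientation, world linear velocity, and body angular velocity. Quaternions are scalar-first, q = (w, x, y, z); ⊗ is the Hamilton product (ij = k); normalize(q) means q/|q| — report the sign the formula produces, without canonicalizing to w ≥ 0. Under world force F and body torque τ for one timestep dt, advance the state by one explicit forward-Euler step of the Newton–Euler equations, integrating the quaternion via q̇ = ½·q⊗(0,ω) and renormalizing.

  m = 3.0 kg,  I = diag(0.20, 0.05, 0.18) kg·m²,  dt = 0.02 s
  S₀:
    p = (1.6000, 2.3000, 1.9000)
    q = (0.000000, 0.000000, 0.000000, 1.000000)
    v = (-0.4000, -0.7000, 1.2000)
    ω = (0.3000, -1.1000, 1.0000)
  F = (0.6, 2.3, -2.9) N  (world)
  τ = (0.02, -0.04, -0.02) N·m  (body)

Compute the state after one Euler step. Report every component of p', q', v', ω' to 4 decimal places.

p' = (1.5920, 2.2860, 1.9240)
q' = (-0.0100, 0.0110, 0.0030, 0.9999)
v' = (-0.3960, -0.6847, 1.1807)
ω' = (0.3163, -1.1184, 0.9923)

α = I⁻¹(τ − ω×Iω) = (0.8150, -0.9200, -0.3861)
new body rate ω' = (0.3163, -1.1184, 0.9923)
2q̇ = q⊗(0,ω) = (-1.0000000, 1.1000000, 0.3000000, 0.0000000)
updated quaternion q' = (-0.0100, 0.0110, 0.0030, 0.9999)
linear accel F/m = (0.2000, 0.7667, -0.9667)
p + v·dt = (1.5920, 2.2860, 1.9240)
v + (F/m)dt = (-0.3960, -0.6847, 1.1807)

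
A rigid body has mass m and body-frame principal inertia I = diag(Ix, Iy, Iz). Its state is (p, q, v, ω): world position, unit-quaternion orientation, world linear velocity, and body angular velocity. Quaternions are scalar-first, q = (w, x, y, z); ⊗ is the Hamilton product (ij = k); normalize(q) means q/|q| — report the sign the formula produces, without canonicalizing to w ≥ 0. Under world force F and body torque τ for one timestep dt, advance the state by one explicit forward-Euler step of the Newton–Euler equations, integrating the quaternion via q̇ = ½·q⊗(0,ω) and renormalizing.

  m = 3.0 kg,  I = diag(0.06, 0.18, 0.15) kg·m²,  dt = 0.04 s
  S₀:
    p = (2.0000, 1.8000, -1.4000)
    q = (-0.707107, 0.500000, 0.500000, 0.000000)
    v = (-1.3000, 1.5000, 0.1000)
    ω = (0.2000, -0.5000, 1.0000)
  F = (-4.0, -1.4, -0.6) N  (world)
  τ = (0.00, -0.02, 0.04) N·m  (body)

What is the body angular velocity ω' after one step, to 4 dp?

gyro term ω×Iω = (0.0150, -0.0180, -0.0120)
α = I⁻¹(τ − ω×Iω) = (-0.2500, -0.0111, 0.3467)
new body rate ω' = (0.1900, -0.5004, 1.0139)

ω' = (0.1900, -0.5004, 1.0139)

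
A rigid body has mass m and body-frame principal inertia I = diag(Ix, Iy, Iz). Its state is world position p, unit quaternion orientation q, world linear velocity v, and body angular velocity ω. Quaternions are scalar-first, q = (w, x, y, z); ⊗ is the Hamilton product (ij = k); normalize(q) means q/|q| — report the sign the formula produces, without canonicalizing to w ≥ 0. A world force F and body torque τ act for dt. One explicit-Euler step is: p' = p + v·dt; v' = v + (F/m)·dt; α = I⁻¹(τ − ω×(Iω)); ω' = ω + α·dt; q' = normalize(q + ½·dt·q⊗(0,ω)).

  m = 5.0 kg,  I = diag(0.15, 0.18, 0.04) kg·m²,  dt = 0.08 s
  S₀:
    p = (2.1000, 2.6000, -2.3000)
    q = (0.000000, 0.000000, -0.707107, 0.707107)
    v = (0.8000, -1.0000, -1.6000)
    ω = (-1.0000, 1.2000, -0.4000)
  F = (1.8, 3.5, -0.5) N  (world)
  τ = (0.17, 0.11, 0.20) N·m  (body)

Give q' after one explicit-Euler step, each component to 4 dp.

q⊗(0,ω) = (1.1313712, -0.5656856, -0.7071070, -0.7071070)
q' = normalize(q + ½dt·q⊗(0,ω)) = (0.0452, -0.0226, -0.7339, 0.6774)

q' = (0.0452, -0.0226, -0.7339, 0.6774)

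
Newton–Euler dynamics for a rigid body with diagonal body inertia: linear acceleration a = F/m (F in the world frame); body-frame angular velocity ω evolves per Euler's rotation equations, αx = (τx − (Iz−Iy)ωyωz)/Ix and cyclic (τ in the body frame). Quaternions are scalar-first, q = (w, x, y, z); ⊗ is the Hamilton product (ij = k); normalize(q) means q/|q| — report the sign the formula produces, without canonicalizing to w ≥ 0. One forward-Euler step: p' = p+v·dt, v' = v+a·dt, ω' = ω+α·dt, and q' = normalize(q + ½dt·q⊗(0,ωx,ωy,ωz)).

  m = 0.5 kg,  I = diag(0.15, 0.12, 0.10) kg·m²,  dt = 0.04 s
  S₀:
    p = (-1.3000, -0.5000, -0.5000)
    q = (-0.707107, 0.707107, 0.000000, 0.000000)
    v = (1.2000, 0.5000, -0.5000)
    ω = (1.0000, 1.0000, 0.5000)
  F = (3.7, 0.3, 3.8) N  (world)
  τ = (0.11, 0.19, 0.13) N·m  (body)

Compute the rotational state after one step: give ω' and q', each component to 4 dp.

ω' = (1.0320, 1.0550, 0.5640)
q' = (-0.7209, 0.6927, -0.0212, 0.0071)

(τ − ω×Iω)/I = (0.8000, 1.3750, 1.6000)
ω + α·dt = (1.0320, 1.0550, 0.5640)
q⊗(0,ω) = (-0.7071070, -0.7071070, -1.0606605, 0.3535535)
q' = normalize(q + ½dt·q⊗(0,ω)) = (-0.7209, 0.6927, -0.0212, 0.0071)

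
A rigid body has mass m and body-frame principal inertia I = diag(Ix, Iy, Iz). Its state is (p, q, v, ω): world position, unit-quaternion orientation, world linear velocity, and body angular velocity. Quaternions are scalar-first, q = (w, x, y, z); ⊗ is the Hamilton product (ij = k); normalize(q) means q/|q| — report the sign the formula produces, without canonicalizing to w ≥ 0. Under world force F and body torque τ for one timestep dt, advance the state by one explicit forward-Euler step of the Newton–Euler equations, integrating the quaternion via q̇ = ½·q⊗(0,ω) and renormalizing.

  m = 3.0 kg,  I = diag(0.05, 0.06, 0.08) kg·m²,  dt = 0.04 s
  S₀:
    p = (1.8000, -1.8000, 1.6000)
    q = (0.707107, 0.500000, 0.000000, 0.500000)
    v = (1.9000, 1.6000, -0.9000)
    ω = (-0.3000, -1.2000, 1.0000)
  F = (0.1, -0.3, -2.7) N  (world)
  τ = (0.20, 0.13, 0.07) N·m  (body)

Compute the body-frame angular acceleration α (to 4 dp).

precession coupling ω×(Iω) = (-0.0240, 0.0090, 0.0036)
angular accel α = (4.4800, 2.0167, 0.8300)

α = (4.4800, 2.0167, 0.8300)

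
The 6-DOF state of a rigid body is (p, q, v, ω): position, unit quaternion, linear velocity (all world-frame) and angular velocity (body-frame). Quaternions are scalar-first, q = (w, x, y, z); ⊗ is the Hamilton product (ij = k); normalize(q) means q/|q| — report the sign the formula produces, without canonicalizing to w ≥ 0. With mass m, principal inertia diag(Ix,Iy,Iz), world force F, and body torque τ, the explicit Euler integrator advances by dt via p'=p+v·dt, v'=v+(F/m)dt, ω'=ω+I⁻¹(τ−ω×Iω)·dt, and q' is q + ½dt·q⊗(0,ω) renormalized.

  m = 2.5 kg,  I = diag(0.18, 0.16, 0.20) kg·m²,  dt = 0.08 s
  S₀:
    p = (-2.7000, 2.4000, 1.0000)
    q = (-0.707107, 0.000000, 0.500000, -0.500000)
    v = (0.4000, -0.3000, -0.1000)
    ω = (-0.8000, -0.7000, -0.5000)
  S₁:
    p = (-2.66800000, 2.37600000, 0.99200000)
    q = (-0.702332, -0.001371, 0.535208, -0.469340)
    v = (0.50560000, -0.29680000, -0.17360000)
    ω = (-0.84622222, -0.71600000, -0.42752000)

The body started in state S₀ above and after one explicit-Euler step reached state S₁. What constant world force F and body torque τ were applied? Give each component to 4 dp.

rate change Δω = (-0.04622222, -0.01600000, 0.07248000)
precession coupling = (0.0140, -0.0080, -0.0112)
applied torque τ = (-0.0900, -0.0400, 0.1700)
velocity change Δv = (0.10560000, 0.00320000, -0.07360000)
F = m·Δv/dt = (3.3000, 0.1000, -2.3000)

F = (3.3000, 0.1000, -2.3000)
τ = (-0.0900, -0.0400, 0.1700)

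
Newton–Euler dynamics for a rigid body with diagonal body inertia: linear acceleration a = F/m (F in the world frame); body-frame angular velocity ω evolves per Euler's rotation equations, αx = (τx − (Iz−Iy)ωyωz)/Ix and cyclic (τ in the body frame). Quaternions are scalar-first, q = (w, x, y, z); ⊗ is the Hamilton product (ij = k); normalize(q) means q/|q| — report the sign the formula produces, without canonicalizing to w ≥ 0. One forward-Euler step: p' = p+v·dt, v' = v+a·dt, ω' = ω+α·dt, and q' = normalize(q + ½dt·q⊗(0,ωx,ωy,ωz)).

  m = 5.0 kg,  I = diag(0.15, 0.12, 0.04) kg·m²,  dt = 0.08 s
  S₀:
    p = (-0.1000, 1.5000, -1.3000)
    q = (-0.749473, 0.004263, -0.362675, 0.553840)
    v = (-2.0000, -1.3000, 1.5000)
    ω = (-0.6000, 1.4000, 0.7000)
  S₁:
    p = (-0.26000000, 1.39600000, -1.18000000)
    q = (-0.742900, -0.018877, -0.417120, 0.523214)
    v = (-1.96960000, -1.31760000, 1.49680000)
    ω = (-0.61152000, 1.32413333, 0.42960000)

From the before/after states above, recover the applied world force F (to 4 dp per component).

Δv = v₁−v₀ = (0.03040000, -0.01760000, -0.00320000)
applied force F = (1.9000, -1.1000, -0.2000)

F = (1.9000, -1.1000, -0.2000)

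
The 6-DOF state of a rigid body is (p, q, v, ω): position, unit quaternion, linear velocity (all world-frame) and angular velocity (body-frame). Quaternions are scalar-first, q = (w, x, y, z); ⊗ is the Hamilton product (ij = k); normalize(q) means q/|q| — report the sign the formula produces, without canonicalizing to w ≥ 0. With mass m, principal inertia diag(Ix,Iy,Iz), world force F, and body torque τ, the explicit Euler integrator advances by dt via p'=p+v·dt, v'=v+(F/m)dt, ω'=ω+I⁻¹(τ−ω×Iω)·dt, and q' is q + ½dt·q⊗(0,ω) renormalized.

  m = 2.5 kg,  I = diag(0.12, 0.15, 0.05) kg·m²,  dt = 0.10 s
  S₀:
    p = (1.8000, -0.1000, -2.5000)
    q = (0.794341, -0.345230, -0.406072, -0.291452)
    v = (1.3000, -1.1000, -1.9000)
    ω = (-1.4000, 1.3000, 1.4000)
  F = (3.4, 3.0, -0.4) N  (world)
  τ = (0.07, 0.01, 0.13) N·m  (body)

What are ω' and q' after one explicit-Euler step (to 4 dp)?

ω' = (-1.1900, 1.3981, 1.7692)
q' = (0.8113, -0.4075, -0.3077, -0.2847)

(τ − ω×Iω)/I = (2.1000, 0.9813, 3.6920)
new body rate ω' = (-1.1900, 1.3981, 1.7692)
2q̇ = q⊗(0,ω) = (0.4526044, -1.3016906, 1.9239981, 0.0947776)
q + ½dt·q⊗(0,ω), renormalized = (0.8113, -0.4075, -0.3077, -0.2847)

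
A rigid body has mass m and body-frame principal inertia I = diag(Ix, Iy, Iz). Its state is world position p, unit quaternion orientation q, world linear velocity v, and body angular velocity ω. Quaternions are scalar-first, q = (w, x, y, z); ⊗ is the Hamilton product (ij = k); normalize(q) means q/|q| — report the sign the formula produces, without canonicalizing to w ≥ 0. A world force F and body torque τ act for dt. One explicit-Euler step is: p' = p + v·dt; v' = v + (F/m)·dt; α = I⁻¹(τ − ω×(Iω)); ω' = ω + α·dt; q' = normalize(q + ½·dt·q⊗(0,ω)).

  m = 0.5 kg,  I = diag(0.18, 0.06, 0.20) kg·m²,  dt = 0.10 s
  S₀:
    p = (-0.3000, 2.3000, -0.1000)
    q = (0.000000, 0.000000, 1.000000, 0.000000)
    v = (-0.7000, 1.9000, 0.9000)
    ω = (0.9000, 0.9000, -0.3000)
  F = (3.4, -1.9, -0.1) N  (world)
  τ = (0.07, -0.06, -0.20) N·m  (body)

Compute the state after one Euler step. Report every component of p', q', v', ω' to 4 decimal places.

gyro term ω×Iω = (-0.0378, 0.0054, -0.0972)
angular accel α = (0.5989, -1.0900, -0.5140)
ω' = ω + α·dt = (0.9599, 0.7910, -0.3514)
2q̇ = q⊗(0,ω) = (-0.9000000, -0.3000000, 0.0000000, -0.9000000)
q + ½dt·q⊗(0,ω), renormalized = (-0.0449, -0.0150, 0.9979, -0.0449)
linear accel F/m = (6.8000, -3.8000, -0.2000)
p' = p + v·dt = (-0.3700, 2.4900, -0.0100)
v' = v + a·dt = (-0.0200, 1.5200, 0.8800)

p' = (-0.3700, 2.4900, -0.0100)
q' = (-0.0449, -0.0150, 0.9979, -0.0449)
v' = (-0.0200, 1.5200, 0.8800)
ω' = (0.9599, 0.7910, -0.3514)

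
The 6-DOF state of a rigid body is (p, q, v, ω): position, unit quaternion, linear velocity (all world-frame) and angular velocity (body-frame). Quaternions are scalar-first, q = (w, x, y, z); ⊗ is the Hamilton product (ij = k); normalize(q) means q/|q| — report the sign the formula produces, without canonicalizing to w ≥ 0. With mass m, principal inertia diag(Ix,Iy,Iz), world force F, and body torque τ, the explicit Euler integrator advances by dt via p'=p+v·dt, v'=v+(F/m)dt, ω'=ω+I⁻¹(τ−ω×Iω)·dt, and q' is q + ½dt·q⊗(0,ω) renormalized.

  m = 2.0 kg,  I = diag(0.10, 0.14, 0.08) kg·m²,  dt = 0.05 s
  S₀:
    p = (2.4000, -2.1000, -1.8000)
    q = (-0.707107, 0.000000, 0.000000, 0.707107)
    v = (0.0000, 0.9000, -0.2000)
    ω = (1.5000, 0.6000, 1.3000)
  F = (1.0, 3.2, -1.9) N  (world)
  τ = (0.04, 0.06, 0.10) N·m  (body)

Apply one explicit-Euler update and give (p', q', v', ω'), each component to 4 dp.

gyro term ω×Iω = (-0.0468, 0.0390, 0.0360)
(τ − ω×Iω)/I = (0.8680, 0.1500, 0.8000)
ω + α·dt = (1.5434, 0.6075, 1.3400)
q⊗(0,ω) = (-0.9192391, -1.4849247, 0.6363963, -0.9192391)
q' = normalize(q + ½dt·q⊗(0,ω)) = (-0.7291, -0.0371, 0.0159, 0.6832)
a = (0.5000, 1.6000, -0.9500)
p' = p + v·dt = (2.4000, -2.0550, -1.8100)
v' = v + a·dt = (0.0250, 0.9800, -0.2475)

p' = (2.4000, -2.0550, -1.8100)
q' = (-0.7291, -0.0371, 0.0159, 0.6832)
v' = (0.0250, 0.9800, -0.2475)
ω' = (1.5434, 0.6075, 1.3400)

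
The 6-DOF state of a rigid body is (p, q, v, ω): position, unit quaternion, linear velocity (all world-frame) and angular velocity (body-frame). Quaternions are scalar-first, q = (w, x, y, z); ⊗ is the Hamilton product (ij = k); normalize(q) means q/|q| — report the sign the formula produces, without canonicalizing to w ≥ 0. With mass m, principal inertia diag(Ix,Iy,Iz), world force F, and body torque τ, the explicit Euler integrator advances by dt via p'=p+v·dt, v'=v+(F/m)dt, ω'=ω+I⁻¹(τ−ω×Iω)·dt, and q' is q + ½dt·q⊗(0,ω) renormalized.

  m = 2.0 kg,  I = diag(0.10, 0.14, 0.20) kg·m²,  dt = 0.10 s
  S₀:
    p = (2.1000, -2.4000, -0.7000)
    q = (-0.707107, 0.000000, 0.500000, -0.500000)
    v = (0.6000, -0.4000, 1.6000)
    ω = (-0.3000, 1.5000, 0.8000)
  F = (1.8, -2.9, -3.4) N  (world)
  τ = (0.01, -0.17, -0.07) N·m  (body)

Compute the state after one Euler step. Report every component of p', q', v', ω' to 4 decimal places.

ω×(Iω) gyroscopic = (0.0720, 0.0240, -0.0180)
(τ − ω×Iω)/I = (-0.6200, -1.3857, -0.2600)
ω + α·dt = (-0.3620, 1.3614, 0.7740)
q⊗(0,ω) = (-0.3500000, 1.3621321, -0.9106605, -0.4156856)
updated quaternion q' = (-0.7219, 0.0679, 0.4528, -0.5189)
linear accel F/m = (0.9000, -1.4500, -1.7000)
p + v·dt = (2.1600, -2.4400, -0.5400)
v + (F/m)dt = (0.6900, -0.5450, 1.4300)

p' = (2.1600, -2.4400, -0.5400)
q' = (-0.7219, 0.0679, 0.4528, -0.5189)
v' = (0.6900, -0.5450, 1.4300)
ω' = (-0.3620, 1.3614, 0.7740)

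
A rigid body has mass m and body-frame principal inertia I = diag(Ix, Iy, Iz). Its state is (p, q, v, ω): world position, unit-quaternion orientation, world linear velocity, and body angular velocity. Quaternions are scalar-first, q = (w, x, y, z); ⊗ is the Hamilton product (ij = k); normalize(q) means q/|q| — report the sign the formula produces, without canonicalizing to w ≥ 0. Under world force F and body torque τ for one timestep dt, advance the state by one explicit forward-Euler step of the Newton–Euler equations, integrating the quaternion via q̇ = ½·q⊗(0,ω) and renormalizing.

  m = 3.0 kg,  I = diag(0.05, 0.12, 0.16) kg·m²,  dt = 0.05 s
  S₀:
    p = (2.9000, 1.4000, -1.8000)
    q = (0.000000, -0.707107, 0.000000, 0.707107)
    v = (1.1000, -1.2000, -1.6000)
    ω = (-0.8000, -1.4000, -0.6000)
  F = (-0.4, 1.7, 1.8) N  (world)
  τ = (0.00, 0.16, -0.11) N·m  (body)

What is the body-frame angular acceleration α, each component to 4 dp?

precession coupling ω×(Iω) = (0.0336, -0.0528, 0.0784)
(τ − ω×Iω)/I = (-0.6720, 1.7733, -1.1775)

α = (-0.6720, 1.7733, -1.1775)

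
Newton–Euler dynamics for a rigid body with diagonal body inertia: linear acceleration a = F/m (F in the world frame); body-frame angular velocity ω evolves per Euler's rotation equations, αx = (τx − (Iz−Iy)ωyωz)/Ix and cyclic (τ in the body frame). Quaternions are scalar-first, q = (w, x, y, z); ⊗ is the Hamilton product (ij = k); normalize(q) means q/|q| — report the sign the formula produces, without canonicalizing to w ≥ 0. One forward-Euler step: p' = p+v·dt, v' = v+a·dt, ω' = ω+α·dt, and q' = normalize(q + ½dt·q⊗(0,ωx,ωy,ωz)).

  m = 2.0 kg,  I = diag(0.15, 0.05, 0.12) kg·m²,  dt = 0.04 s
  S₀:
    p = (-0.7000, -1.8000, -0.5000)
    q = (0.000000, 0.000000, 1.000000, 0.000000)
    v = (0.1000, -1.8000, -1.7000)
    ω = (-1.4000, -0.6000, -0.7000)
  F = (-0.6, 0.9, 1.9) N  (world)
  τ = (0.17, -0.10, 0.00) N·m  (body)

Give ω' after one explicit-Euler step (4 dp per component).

ω' = (-1.3625, -0.7035, -0.6720)

gyro term ω×Iω = (0.0294, 0.0294, -0.0840)
angular accel α = (0.9373, -2.5880, 0.7000)
new body rate ω' = (-1.3625, -0.7035, -0.6720)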